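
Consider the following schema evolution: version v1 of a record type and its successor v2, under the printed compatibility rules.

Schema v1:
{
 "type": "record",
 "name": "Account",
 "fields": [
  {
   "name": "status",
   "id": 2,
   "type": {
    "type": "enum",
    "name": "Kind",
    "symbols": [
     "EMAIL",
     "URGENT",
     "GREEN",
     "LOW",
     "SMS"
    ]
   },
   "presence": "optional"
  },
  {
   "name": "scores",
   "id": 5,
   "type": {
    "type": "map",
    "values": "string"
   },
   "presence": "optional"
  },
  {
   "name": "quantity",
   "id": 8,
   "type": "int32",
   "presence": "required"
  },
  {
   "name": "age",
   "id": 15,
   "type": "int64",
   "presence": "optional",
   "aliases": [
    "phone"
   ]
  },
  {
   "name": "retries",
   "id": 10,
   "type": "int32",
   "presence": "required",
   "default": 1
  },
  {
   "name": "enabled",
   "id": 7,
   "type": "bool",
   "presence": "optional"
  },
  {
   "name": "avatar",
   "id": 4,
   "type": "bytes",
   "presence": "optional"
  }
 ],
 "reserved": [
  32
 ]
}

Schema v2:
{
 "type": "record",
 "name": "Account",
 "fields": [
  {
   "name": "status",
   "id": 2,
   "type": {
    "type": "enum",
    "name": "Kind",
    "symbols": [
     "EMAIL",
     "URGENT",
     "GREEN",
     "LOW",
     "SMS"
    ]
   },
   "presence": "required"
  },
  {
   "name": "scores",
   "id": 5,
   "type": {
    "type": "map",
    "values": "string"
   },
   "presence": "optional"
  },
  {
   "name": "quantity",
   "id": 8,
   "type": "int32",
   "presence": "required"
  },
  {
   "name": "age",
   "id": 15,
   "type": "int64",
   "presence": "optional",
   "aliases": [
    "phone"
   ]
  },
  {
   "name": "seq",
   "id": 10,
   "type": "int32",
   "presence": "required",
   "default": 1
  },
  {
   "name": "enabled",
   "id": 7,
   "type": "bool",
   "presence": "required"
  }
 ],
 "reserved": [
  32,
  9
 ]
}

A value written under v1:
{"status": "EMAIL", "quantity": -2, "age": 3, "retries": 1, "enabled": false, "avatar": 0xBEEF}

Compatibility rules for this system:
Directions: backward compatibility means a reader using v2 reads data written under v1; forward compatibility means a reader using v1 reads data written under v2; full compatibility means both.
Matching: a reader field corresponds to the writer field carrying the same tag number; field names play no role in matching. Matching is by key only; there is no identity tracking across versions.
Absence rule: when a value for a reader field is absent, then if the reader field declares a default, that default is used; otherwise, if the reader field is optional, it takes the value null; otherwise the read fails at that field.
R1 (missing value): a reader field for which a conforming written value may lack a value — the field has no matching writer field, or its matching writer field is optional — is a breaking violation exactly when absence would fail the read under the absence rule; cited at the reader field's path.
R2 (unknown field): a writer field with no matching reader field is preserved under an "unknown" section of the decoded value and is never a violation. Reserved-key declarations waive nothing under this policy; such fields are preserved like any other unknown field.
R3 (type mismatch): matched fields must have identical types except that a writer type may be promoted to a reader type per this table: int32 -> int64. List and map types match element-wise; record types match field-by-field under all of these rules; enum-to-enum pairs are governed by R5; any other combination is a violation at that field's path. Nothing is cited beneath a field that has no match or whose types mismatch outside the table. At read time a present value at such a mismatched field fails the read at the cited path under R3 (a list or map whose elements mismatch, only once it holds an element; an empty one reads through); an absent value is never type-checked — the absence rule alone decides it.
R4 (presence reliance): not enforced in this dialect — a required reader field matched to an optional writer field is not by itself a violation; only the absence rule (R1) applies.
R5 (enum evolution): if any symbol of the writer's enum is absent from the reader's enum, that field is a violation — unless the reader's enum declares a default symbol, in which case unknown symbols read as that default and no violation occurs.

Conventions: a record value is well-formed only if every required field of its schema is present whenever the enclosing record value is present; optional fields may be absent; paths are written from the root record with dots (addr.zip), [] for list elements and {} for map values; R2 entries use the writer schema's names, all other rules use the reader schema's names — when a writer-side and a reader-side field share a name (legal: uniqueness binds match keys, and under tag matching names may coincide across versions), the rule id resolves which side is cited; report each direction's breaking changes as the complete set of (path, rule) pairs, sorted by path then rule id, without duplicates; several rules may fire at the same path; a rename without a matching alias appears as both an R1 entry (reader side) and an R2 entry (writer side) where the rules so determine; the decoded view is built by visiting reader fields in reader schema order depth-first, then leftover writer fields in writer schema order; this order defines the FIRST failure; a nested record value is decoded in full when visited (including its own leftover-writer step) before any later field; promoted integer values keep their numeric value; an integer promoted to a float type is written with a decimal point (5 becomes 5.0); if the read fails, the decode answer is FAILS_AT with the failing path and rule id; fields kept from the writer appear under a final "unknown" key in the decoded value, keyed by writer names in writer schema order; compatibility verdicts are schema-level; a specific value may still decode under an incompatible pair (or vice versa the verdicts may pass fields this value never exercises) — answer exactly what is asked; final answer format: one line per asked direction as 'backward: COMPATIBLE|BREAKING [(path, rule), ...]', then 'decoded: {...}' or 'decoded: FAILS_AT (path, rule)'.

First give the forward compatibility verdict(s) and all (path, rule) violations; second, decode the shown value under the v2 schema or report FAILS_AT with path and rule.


arrows below run writer -> reader for Account
forward pass over Account, reader schema v1, writer schema v2:
  status <- status (Kind -> Kind, writer required)
  scores <- scores (map<string, string> -> map<string, string>, writer optional)
  quantity <- quantity (int32 -> int32, writer required)
  age <- age (int64 -> int64, writer optional)
  retries <- seq (int32 -> int32, writer required)
  enabled <- enabled (bool -> bool, writer required)
  no writer field matches reader avatar
  => no violations; forward on Account: COMPATIBLE
decode walk for Account under reader schema v2:
  status := "EMAIL"
  scores := null (absent, optional -> null)
  quantity := -2
  age := 3
  seq := 1 (from writer retries)
  enabled := false
  writer avatar: kept under "unknown"
  => decoded: {"status": "EMAIL", "scores": null, "quantity": -2, "age": 3, "seq": 1, "enabled": false, "unknown": {"avatar": 0xBEEF}}
the other Account changes do not affect what is asked:
  field enabled in record Account: optional changed to required -> its effect on Account is confined to the backward direction, not asked
  field status in record Account: optional changed to required -> its effect on Account is confined to the backward direction, not asked

forward: COMPATIBLE []; decoded: {"status": "EMAIL", "scores": null, "quantity": -2, "age": 3, "seq": 1, "enabled": false, "unknown": {"avatar": 0xBEEF}}


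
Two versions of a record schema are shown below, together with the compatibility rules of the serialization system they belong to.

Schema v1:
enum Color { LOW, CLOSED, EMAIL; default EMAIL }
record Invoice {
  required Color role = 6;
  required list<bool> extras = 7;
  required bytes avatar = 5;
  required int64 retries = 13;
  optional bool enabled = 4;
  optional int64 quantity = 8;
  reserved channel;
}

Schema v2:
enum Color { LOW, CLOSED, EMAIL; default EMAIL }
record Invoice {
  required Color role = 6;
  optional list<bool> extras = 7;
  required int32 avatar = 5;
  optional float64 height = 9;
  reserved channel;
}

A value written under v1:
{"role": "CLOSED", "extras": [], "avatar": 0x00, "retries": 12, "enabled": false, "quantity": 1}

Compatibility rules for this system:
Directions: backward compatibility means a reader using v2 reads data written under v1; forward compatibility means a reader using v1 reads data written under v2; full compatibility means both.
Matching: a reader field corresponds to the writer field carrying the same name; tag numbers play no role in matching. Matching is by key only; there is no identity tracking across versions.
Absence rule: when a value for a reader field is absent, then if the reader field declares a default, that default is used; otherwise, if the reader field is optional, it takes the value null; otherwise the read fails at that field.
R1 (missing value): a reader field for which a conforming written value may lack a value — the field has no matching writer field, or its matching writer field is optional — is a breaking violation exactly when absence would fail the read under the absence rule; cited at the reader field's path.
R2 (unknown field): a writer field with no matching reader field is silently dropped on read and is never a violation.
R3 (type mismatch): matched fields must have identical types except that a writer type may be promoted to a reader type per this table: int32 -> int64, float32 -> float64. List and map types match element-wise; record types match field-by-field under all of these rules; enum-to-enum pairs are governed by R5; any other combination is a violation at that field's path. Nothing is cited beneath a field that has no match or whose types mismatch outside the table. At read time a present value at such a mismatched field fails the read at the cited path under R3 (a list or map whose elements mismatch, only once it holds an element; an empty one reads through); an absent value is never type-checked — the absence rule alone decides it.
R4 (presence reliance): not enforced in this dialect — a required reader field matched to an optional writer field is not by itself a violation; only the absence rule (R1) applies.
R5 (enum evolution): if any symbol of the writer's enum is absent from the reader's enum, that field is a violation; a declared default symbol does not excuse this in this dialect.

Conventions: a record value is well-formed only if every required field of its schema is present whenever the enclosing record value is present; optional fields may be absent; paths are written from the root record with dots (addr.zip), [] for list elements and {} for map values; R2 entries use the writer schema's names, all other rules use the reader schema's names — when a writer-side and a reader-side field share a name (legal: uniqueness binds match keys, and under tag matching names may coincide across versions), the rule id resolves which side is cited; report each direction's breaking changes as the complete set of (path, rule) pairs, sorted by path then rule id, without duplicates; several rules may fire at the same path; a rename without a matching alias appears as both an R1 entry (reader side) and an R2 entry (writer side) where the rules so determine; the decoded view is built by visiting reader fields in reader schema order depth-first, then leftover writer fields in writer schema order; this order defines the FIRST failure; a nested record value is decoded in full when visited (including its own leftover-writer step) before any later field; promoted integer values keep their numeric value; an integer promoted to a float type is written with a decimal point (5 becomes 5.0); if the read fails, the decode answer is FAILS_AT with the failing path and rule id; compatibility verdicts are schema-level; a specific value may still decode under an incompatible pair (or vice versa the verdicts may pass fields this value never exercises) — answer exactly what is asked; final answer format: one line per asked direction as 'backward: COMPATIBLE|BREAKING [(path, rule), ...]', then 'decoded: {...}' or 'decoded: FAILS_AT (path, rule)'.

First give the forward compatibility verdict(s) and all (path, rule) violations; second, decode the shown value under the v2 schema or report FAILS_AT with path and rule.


the writer's type comes first in each Invoice pair
checking forward for Invoice: reader v1 against writer v2:
  writer required, Color -> Color: reader role maps from writer role
  writer optional, list<bool> -> list<bool>: reader extras maps from writer extras
  writer required, int32 -> bytes: reader avatar maps from writer avatar
  retries: no writer match
  enabled: no writer match
  quantity: no writer match
  leftover writer field: height
  R3 fires at avatar
  R1 fires at extras
  R1 fires at retries
  forward on Invoice therefore BREAKING (3)
migrating the Invoice value to v2:
  role := "CLOSED"
  extras := []
  read fails at avatar under R3
  => FAILS_AT (avatar, R3)
diffs on Invoice not affecting the asked answer:
  added field height to record Invoice: optional float64, tag 9 (in v2 it sits last) -> inert for the asked Invoice verdict: nothing fires
  removed field quantity from record Invoice -> inert for the asked Invoice verdict: nothing fires
  removed field enabled from record Invoice -> inert for the asked Invoice verdict: nothing fires

forward: BREAKING [(avatar, R3), (extras, R1), (retries, R1)]; decoded: FAILS_AT (avatar, R3)


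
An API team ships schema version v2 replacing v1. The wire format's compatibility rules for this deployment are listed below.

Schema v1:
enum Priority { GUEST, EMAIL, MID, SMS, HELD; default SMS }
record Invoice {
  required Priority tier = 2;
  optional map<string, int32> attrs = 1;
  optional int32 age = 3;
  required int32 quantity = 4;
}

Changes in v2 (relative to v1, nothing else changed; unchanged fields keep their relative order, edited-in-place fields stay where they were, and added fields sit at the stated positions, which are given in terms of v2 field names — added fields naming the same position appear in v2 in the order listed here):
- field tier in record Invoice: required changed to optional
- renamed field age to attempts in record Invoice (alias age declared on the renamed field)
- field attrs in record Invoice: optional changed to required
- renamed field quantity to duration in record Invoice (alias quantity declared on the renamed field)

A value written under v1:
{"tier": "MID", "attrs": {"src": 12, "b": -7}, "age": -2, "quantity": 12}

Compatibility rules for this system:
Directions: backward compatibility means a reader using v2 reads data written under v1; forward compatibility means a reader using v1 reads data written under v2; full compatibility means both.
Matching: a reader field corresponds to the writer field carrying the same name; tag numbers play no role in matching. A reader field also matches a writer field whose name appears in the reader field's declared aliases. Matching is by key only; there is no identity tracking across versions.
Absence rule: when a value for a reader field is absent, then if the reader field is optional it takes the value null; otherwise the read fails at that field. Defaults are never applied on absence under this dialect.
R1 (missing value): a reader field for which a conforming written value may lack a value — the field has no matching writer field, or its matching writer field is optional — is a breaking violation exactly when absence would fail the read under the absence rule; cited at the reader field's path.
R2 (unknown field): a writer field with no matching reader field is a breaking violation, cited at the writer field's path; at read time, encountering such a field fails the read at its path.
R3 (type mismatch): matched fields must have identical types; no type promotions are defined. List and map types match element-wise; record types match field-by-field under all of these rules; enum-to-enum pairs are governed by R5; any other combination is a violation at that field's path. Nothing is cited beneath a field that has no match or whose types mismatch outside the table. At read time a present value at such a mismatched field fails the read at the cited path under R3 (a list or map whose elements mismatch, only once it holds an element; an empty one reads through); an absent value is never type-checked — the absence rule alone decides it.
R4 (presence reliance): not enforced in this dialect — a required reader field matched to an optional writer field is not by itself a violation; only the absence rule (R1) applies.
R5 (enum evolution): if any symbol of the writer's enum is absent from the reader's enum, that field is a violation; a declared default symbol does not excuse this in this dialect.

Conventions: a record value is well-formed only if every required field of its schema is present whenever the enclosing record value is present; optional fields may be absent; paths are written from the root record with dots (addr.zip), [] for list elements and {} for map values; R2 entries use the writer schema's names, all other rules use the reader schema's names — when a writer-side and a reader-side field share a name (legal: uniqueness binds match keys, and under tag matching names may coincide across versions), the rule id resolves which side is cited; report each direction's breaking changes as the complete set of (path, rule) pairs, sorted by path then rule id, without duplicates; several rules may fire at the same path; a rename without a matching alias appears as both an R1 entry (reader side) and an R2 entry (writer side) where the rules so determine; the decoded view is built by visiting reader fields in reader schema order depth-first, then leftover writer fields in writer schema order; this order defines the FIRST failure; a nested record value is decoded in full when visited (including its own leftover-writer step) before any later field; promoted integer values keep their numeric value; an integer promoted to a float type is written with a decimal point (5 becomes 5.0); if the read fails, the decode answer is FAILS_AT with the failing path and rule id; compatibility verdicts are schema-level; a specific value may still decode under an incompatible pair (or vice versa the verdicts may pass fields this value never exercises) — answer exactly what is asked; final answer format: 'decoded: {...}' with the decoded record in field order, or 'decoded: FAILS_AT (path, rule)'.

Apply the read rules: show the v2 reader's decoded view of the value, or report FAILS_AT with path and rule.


decoded: {"tier": "MID", "attrs": {"src": 12, "b": -7}, "attempts": -2, "duration": 12}

the writer's type comes first in each Invoice pair
decode (reader v2):
  tier := "MID"
  attrs := {"src": 12, "b": -7}
  attempts := -2 (from writer age)
  duration := 12 (from writer quantity)
  => decoded: {"tier": "MID", "attrs": {"src": 12, "b": -7}, "attempts": -2, "duration": 12}
the rest of the Invoice diff is inert for this question:
  field tier in record Invoice: required changed to optional -> a verdict-level change on Invoice — the shown value reads the same
  field attrs in record Invoice: optional changed to required -> a verdict-level change on Invoice — the shown value reads the same


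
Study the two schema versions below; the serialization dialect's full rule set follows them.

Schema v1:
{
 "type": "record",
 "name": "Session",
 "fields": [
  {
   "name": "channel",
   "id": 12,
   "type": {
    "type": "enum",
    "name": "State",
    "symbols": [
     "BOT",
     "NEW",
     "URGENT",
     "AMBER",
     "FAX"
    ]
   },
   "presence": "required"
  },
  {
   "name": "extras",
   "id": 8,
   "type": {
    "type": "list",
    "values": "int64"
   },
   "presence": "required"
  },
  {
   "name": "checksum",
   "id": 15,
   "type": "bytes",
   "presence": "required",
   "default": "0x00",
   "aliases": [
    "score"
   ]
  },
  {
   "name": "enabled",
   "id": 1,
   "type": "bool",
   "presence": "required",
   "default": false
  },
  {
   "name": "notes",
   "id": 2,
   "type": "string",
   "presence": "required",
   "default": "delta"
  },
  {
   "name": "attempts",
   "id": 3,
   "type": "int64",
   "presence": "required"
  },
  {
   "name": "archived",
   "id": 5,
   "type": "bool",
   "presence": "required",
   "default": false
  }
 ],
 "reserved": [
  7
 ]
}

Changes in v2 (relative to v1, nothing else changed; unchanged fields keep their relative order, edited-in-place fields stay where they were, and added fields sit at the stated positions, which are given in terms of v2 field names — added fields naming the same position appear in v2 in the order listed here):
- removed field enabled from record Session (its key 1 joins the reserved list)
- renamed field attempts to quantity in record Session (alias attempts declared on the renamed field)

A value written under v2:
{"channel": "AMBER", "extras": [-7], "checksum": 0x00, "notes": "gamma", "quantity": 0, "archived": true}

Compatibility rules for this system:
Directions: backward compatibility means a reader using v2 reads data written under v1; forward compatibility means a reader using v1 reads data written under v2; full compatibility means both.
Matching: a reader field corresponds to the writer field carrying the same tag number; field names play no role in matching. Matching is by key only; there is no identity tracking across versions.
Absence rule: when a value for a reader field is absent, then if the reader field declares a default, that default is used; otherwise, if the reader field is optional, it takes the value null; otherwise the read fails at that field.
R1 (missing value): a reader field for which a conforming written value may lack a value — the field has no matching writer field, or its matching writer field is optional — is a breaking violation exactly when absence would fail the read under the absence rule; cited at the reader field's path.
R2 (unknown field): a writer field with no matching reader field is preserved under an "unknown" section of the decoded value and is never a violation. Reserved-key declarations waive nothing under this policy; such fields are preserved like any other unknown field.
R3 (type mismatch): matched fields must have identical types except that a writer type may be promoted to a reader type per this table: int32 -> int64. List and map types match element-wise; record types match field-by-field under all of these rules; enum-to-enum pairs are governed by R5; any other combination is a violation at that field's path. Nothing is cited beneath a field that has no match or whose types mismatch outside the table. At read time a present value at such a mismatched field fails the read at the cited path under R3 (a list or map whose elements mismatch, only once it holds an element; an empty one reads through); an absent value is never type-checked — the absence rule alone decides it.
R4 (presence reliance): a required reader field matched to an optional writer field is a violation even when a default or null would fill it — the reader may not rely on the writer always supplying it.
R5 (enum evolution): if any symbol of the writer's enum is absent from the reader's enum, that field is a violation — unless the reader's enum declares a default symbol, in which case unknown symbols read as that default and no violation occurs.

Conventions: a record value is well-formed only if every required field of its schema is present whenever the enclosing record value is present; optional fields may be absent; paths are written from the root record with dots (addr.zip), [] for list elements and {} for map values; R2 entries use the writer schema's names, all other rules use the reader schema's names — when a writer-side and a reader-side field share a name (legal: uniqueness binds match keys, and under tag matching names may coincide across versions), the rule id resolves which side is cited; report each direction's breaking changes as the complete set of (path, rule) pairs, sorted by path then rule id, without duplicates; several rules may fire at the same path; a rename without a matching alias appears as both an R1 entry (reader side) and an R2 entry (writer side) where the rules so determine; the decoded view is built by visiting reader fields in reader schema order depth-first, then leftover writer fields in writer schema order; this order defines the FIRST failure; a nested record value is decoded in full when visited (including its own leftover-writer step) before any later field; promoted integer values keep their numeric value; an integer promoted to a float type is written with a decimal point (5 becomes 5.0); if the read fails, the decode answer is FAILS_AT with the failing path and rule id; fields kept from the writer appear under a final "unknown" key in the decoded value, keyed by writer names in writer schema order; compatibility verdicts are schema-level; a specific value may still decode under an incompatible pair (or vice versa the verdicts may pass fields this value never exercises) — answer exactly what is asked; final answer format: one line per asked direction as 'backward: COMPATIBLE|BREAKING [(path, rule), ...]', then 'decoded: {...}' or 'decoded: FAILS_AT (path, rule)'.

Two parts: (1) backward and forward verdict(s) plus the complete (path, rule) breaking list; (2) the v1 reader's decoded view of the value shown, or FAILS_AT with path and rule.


backward: COMPATIBLE []; forward: COMPATIBLE []; decoded: {"channel": "AMBER", "extras": [-7], "checksum": 0x00, "enabled": false, "notes": "gamma", "attempts": 0, "archived": true}

the writer's type comes first in each Session pair
backward for Session (reader v2, writer v1):
  channel: paired with writer channel (State -> State; writer required)
  extras: paired with writer extras (list<int64> -> list<int64>; writer required)
  checksum: paired with writer checksum (bytes -> bytes; writer required)
  notes: paired with writer notes (string -> string; writer required)
  quantity: paired with writer attempts (int64 -> int64; writer required)
  archived: paired with writer archived (bool -> bool; writer required)
  leftover writer field: enabled
  => backward verdict for Session: COMPATIBLE, no violations
forward for Session (reader v1, writer v2):
  channel: paired with writer channel (State -> State; writer required)
  extras: paired with writer extras (list<int64> -> list<int64>; writer required)
  checksum: paired with writer checksum (bytes -> bytes; writer required)
  enabled has no writer counterpart
  notes: paired with writer notes (string -> string; writer required)
  attempts: paired with writer quantity (int64 -> int64; writer required)
  archived: paired with writer archived (bool -> bool; writer required)
  => forward verdict for Session: COMPATIBLE, no violations
migrating the Session value to v1:
  channel := "AMBER"
  extras := [-7]
  checksum := 0x00
  enabled := false (missing; default applied)
  notes := "gamma"
  attempts := 0 (from writer quantity)
  archived := true
  => decoded: {"channel": "AMBER", "extras": [-7], "checksum": 0x00, "enabled": false, "notes": "gamma", "attempts": 0, "archived": true}


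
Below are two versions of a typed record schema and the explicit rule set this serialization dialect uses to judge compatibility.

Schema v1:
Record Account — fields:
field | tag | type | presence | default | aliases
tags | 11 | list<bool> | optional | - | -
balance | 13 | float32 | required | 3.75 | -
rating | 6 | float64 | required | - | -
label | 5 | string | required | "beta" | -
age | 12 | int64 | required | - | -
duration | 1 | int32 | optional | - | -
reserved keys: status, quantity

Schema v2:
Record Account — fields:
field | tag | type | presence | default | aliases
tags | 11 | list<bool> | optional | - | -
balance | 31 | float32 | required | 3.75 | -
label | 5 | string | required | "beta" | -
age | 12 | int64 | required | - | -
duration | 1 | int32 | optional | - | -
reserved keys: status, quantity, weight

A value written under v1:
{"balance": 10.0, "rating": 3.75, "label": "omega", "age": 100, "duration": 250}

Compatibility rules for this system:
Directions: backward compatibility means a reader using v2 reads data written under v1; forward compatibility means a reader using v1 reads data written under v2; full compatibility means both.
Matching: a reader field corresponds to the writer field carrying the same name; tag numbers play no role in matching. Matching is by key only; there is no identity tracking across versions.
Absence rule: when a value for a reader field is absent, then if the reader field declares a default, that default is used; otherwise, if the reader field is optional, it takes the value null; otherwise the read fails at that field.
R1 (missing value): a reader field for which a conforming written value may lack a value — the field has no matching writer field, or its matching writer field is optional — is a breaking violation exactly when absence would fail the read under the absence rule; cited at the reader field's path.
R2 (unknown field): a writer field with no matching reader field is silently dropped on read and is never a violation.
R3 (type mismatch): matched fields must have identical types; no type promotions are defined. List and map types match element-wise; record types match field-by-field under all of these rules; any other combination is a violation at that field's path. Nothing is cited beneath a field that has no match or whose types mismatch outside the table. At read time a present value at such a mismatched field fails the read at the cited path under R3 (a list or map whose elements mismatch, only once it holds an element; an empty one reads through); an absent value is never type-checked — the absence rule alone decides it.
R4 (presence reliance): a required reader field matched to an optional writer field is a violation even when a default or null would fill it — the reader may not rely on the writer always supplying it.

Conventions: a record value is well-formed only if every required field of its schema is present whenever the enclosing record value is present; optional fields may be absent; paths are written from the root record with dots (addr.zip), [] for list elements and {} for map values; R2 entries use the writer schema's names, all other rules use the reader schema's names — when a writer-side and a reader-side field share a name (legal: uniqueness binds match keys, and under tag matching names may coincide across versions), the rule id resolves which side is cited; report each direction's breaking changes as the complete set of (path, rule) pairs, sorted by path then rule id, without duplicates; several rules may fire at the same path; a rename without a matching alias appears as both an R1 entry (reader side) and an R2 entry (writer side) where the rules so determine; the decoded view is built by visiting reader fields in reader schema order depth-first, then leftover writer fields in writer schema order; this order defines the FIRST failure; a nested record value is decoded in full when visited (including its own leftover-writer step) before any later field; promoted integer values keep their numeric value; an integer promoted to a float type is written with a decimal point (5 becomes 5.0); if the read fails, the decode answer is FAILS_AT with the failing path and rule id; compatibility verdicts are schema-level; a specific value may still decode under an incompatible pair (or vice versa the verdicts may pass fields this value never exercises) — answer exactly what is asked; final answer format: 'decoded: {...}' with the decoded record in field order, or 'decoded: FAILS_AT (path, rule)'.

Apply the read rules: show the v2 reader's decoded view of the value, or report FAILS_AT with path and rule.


each type pair in Account: writer, then reader
decoding the Account value with the v2 reader:
  tags := null (absent, optional -> null)
  balance := 10.0
  label := "omega"
  age := 100
  duration := 250
  writer rating: unknown -> dropped
  => decoded: {"tags": null, "balance": 10.0, "label": "omega", "age": 100, "duration": 250}
the rest of the Account diff is inert for this question:
  field balance in record Account: tag 13 changed to 31 -> triggers nothing under the printed rules; the Account answer is the same either way

decoded: {"tags": null, "balance": 10.0, "label": "omega", "age": 100, "duration": 250}


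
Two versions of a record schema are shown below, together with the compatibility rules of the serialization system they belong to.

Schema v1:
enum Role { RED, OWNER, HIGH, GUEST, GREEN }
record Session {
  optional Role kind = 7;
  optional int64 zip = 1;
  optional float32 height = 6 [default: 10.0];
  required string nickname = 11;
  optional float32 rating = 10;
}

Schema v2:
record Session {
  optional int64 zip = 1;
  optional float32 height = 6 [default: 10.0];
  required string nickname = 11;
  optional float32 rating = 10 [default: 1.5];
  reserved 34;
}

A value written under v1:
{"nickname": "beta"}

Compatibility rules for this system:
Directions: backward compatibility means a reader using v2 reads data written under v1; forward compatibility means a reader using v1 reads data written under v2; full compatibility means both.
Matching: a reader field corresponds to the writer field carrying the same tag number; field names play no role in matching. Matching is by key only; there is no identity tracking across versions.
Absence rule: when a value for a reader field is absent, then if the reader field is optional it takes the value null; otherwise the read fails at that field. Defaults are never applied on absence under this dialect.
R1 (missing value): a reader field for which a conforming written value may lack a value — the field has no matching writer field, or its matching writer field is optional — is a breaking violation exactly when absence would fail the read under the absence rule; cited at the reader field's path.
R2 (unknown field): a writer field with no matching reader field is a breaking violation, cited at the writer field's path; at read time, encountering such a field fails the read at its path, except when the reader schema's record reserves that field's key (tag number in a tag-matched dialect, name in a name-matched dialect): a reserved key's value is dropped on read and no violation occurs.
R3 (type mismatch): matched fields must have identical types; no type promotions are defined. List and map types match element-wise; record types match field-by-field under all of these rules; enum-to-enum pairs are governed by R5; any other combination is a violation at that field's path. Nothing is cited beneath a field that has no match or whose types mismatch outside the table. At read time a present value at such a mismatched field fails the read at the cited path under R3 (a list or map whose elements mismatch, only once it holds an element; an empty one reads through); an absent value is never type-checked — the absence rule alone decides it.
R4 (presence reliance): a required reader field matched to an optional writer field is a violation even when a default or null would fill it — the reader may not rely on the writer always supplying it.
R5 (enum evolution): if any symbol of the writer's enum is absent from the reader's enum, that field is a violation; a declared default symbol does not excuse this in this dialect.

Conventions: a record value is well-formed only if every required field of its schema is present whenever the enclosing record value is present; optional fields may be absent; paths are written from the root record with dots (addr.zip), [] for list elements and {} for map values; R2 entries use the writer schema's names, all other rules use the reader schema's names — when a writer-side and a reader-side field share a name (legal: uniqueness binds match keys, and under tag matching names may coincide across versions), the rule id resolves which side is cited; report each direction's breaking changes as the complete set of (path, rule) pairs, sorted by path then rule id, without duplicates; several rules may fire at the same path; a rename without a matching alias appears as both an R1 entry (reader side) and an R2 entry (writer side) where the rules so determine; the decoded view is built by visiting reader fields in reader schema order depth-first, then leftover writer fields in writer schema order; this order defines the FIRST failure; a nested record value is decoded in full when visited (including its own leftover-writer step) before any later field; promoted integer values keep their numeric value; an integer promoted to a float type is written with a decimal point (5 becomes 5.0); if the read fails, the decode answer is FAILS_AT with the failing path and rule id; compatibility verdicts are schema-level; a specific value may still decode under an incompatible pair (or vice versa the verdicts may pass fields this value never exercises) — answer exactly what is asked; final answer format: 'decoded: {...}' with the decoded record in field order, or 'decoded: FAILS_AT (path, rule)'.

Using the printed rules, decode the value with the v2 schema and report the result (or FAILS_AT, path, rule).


decoded: {"zip": null, "height": null, "nickname": "beta", "rating": null}

in Session below, arrows point writer -> reader
decoding the Session value with the v2 reader:
  zip := null (missing; optional => null)
  height := null (missing; optional => null)
  nickname := "beta"
  rating := null (missing; optional => null)
  => decoded: {"zip": null, "height": null, "nickname": "beta", "rating": null}
the other Session changes do not affect what is asked:
  field rating in record Session: default set to 1.5 -> triggers nothing under the printed rules; the Session answer is the same either way


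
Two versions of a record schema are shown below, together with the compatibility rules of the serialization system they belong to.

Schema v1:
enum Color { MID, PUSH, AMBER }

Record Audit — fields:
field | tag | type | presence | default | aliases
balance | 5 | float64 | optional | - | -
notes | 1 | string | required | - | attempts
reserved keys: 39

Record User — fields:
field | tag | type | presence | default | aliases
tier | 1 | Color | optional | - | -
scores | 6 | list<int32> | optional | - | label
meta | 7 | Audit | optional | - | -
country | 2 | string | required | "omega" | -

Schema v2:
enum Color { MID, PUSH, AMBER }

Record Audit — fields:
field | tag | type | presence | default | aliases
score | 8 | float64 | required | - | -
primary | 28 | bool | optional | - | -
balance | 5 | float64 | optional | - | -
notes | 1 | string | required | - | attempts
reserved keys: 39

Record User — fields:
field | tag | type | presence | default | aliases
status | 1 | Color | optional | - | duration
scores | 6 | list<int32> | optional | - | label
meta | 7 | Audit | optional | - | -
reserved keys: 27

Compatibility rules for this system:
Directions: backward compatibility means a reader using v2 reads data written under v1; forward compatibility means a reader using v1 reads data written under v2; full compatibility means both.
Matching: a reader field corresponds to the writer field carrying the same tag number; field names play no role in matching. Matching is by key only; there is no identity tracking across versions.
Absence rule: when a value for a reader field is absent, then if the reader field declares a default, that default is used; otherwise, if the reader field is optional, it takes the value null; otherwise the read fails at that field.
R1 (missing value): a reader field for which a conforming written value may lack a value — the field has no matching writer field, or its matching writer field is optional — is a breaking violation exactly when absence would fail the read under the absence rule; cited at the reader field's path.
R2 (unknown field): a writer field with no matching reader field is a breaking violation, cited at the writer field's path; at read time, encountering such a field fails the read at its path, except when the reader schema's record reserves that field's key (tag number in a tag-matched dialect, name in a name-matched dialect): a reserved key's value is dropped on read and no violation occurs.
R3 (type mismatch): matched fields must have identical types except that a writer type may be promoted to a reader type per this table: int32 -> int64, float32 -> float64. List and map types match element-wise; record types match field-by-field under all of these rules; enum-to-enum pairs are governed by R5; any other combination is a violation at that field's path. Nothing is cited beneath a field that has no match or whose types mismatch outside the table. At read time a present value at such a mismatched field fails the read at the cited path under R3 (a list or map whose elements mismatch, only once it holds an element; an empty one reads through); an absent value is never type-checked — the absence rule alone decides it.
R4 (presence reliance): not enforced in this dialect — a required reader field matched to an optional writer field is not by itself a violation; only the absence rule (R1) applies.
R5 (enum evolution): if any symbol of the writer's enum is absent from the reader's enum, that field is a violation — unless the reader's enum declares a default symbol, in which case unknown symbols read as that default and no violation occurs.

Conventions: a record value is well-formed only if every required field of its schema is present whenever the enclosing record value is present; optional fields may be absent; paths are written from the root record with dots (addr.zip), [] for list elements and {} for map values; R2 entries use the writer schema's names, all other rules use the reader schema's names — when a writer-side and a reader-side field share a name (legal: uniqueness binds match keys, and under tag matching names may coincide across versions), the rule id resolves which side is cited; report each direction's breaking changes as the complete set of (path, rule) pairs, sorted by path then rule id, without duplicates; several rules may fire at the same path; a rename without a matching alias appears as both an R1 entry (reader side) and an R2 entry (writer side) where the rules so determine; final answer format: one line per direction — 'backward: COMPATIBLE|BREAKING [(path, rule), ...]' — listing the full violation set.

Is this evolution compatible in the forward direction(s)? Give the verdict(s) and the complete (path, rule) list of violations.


the writer's type comes first in each User pair
forward on User — v1 reading data written by v2:
  tier: Color -> Color, writer optional; from status
  scores: list<int32> -> list<int32>, writer optional; from scores
  meta: Audit -> Audit, writer optional; from meta
  country: no writer-side match
  meta.balance: float64 -> float64, writer optional; from meta.balance
  meta.notes: string -> string, writer required; from meta.notes
  meta.score (writer side), unknown to reader
  meta.primary (writer side), unknown to reader
  rule R2 violated at meta.primary
  rule R2 violated at meta.score
  forward on User therefore BREAKING (2)
ruling out the remaining User differences:
  renamed field tier to status in record User -> fires no rule on User, leaving the asked answer as it is
  removed field country from record User -> matters only for User's backward compatibility — outside the asked direction

forward: BREAKING [(meta.primary, R2), (meta.score, R2)]
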